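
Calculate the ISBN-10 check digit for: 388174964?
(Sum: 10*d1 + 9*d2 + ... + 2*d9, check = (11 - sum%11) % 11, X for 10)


Weighted sum: 297
297 mod 11 = 0

Check digit: 0


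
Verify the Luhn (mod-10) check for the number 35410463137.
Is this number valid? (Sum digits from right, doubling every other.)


Luhn sum = 44
44 mod 10 = 4

Invalid (Luhn sum mod 10 = 4)


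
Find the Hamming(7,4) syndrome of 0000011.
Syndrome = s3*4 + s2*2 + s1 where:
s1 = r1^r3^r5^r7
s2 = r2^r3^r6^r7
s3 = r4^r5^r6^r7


s1=1, s2=0, s3=0

Syndrome = 1 (error at position 1)


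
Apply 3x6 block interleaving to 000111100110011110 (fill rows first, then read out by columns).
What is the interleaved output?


Matrix:
  000111
  100110
  011110
Read columns: 010001001111111100

010001001111111100


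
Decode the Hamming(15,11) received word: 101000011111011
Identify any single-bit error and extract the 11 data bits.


Syndrome = 15: error at position 15

Data: 10001111010 (corrected bit 15)


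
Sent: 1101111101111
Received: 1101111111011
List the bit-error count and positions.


XOR: 0000000010100

2 error(s) at position(s): 8, 10


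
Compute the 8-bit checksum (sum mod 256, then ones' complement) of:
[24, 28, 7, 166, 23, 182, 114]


Sum = 544 mod 256 = 32
Complement = 223

223


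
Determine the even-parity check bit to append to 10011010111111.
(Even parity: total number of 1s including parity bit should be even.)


Number of 1s in data: 10
Parity bit: 0

0


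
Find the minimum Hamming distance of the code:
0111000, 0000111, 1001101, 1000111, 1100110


Comparing all pairs, minimum distance: 1
Can detect 0 errors, correct 0 errors

1


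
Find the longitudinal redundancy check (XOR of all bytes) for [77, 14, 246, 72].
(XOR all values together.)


XOR chain: 77 ^ 14 ^ 246 ^ 72 = 253

253


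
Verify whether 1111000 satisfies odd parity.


Number of 1s: 4

No, parity error (4 ones)


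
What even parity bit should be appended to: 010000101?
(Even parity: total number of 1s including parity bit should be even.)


Number of 1s in data: 3
Parity bit: 1

1


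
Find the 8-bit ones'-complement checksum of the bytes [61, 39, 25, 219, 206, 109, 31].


Sum = 690 mod 256 = 178
Complement = 77

77


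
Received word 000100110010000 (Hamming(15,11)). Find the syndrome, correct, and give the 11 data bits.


Syndrome = 0: no error detected

Data: 00010010000 (no errors)


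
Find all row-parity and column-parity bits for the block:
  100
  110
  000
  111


Row parities: 1001
Column parities: 101

Row P: 1001, Col P: 101, Corner: 0


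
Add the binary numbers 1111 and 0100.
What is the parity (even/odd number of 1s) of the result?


1111 = 15
0100 = 4
Sum = 19 = 10011
1s count = 3

odd parity (3 ones in 10011)


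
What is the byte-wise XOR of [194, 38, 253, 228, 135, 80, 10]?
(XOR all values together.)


XOR chain: 194 ^ 38 ^ 253 ^ 228 ^ 135 ^ 80 ^ 10 = 32

32


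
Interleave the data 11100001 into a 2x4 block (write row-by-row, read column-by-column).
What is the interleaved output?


Matrix:
  1110
  0001
Read columns: 10101001

10101001


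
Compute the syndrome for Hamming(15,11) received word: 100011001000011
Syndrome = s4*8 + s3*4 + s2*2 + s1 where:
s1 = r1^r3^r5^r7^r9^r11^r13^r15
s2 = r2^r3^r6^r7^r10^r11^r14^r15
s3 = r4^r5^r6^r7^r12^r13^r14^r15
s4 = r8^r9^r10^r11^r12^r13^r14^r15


s1=0, s2=1, s3=0, s4=1

Syndrome = 10 (error at position 10)


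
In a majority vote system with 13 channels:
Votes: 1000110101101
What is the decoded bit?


Ones: 7 out of 13
Threshold: 7

1 (7/13 voted 1)


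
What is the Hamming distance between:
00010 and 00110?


XOR: 00100
Count of 1s: 1

1


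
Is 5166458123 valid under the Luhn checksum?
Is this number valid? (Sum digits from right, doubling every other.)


Luhn sum = 39
39 mod 10 = 9

Invalid (Luhn sum mod 10 = 9)


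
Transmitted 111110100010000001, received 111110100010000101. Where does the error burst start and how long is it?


XOR: 000000000000000100

Burst at position 15, length 1


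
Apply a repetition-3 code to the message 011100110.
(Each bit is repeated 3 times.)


Each bit -> 3 copies

000111111111000000111111000


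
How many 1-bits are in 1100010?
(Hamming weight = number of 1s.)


Counting 1s in 1100010

3


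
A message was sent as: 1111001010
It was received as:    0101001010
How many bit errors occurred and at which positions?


XOR: 1010000000

2 error(s) at position(s): 0, 2


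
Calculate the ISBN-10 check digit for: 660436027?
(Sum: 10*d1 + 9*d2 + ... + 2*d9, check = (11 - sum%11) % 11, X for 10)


Weighted sum: 210
210 mod 11 = 1

Check digit: X


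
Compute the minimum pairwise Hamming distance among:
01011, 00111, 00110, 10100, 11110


Comparing all pairs, minimum distance: 1
Can detect 0 errors, correct 0 errors

1


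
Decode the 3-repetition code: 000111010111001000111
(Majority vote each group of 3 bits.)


Groups: 000, 111, 010, 111, 001, 000, 111
Majority votes: 0101001

0101001


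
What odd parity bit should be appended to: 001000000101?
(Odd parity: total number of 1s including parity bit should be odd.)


Number of 1s in data: 3
Parity bit: 0

0


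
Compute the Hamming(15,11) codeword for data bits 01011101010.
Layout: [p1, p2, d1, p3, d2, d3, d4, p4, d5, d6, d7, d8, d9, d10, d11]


Parity bits: p1=1, p2=1, p3=0, p4=0

110010101101010


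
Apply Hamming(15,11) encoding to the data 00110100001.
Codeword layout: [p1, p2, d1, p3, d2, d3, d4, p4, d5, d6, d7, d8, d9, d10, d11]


Parity bits: p1=0, p2=0, p3=1, p4=0

000101100100001


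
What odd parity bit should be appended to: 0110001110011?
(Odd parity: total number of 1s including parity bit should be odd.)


Number of 1s in data: 7
Parity bit: 0

0


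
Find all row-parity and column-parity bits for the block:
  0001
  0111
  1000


Row parities: 111
Column parities: 1110

Row P: 111, Col P: 1110, Corner: 1


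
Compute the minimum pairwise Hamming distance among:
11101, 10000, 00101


Comparing all pairs, minimum distance: 2
Can detect 1 errors, correct 0 errors

2


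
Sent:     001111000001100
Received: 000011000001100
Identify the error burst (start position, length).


XOR: 001100000000000

Burst at position 2, length 2


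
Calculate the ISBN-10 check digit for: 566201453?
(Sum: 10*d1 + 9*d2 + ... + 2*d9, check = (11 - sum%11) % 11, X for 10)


Weighted sum: 208
208 mod 11 = 10

Check digit: 1


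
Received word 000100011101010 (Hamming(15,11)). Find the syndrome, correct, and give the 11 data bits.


Syndrome = 13: error at position 13

Data: 00001101110 (corrected bit 13)


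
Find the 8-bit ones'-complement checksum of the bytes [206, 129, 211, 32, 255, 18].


Sum = 851 mod 256 = 83
Complement = 172

172


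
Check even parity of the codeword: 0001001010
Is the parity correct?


Number of 1s: 3

No, parity error (3 ones)


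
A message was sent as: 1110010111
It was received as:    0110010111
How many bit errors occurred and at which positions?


XOR: 1000000000

1 error(s) at position(s): 0


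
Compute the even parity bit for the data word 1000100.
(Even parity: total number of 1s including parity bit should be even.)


Number of 1s in data: 2
Parity bit: 0

0


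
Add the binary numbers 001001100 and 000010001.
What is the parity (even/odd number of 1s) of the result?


001001100 = 76
000010001 = 17
Sum = 93 = 1011101
1s count = 5

odd parity (5 ones in 1011101)


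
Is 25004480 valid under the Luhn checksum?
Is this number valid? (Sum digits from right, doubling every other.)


Luhn sum = 28
28 mod 10 = 8

Invalid (Luhn sum mod 10 = 8)


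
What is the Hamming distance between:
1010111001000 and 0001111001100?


XOR: 1011000000100
Count of 1s: 4

4


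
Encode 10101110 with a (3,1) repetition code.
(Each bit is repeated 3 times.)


Each bit -> 3 copies

111000111000111111111000


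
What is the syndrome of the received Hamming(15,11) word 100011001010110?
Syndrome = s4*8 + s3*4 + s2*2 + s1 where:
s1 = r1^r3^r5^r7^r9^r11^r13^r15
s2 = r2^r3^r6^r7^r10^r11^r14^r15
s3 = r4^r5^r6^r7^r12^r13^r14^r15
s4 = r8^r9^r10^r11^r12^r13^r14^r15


s1=1, s2=1, s3=0, s4=0

Syndrome = 3 (error at position 3)


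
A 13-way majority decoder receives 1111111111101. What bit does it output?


Ones: 12 out of 13
Threshold: 7

1 (12/13 voted 1)


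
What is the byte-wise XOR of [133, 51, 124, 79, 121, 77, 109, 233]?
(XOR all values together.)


XOR chain: 133 ^ 51 ^ 124 ^ 79 ^ 121 ^ 77 ^ 109 ^ 233 = 53

53


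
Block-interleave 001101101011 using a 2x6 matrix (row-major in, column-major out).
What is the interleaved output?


Matrix:
  001101
  101011
Read columns: 010011100111

010011100111


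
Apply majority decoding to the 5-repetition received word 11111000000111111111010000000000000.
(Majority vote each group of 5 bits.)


Groups: 11111, 00000, 01111, 11111, 01000, 00000, 00000
Majority votes: 1011000

1011000


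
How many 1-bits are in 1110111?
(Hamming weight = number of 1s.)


Counting 1s in 1110111

6


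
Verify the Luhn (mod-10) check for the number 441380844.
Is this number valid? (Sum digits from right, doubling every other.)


Luhn sum = 47
47 mod 10 = 7

Invalid (Luhn sum mod 10 = 7)


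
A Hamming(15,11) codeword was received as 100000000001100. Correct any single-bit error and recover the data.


Syndrome = 0: no error detected

Data: 00000001100 (no errors)


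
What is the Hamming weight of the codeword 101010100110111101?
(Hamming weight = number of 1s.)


Counting 1s in 101010100110111101

11


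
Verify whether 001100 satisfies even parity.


Number of 1s: 2

Yes, parity is correct (2 ones)


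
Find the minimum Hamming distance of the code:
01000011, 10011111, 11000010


Comparing all pairs, minimum distance: 2
Can detect 1 errors, correct 0 errors

2


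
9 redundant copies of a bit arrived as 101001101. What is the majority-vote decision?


Ones: 5 out of 9
Threshold: 5

1 (5/9 voted 1)


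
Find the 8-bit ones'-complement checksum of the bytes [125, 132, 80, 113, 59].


Sum = 509 mod 256 = 253
Complement = 2

2


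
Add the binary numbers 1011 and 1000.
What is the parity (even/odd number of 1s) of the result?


1011 = 11
1000 = 8
Sum = 19 = 10011
1s count = 3

odd parity (3 ones in 10011)


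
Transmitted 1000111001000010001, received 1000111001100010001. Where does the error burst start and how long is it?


XOR: 0000000000100000000

Burst at position 10, length 1


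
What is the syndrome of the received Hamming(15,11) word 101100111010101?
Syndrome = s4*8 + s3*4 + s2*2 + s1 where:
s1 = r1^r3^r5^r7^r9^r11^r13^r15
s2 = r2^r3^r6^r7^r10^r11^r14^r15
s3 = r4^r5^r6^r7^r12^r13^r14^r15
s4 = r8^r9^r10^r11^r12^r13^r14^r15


s1=1, s2=0, s3=0, s4=1

Syndrome = 9 (error at position 9)


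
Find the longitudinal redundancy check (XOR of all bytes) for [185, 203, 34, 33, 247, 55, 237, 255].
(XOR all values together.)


XOR chain: 185 ^ 203 ^ 34 ^ 33 ^ 247 ^ 55 ^ 237 ^ 255 = 163

163


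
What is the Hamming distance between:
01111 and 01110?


XOR: 00001
Count of 1s: 1

1


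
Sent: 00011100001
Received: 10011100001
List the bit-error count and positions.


XOR: 10000000000

1 error(s) at position(s): 0


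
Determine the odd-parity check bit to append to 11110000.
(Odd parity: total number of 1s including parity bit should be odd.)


Number of 1s in data: 4
Parity bit: 1

1


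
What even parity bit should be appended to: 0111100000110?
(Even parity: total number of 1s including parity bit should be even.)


Number of 1s in data: 6
Parity bit: 0

0


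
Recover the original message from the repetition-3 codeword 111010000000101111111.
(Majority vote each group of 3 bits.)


Groups: 111, 010, 000, 000, 101, 111, 111
Majority votes: 1000111

1000111


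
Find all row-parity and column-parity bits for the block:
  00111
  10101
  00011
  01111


Row parities: 1100
Column parities: 11110

Row P: 1100, Col P: 11110, Corner: 0


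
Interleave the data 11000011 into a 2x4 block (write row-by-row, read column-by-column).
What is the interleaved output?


Matrix:
  1100
  0011
Read columns: 10100101

10100101


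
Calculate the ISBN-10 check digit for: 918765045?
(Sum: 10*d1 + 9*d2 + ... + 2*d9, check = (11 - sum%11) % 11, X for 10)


Weighted sum: 295
295 mod 11 = 9

Check digit: 2


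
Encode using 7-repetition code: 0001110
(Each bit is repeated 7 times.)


Each bit -> 7 copies

0000000000000000000001111111111111111111110000000


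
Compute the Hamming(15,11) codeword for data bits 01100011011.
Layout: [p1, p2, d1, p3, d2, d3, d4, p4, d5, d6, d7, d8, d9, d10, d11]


Parity bits: p1=1, p2=0, p3=1, p4=0

100111000011011


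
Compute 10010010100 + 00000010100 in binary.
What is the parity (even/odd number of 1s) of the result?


10010010100 = 1172
00000010100 = 20
Sum = 1192 = 10010101000
1s count = 4

even parity (4 ones in 10010101000)


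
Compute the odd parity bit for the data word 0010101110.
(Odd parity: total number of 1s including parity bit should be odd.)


Number of 1s in data: 5
Parity bit: 0

0


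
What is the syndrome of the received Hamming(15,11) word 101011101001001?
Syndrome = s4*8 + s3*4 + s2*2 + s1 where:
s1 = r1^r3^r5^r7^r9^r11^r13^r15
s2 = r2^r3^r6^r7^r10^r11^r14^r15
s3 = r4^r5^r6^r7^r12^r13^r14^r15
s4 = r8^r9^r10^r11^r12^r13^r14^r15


s1=0, s2=0, s3=1, s4=1

Syndrome = 12 (error at position 12)


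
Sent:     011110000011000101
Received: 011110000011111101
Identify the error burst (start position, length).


XOR: 000000000000111000

Burst at position 12, length 3


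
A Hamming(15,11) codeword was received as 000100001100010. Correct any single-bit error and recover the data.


Syndrome = 9: error at position 9

Data: 00000100010 (corrected bit 9)


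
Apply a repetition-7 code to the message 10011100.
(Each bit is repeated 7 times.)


Each bit -> 7 copies

11111110000000000000011111111111111111111100000000000000


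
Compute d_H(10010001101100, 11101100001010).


XOR: 01111101100110
Count of 1s: 9

9


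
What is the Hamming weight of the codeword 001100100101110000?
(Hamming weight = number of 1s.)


Counting 1s in 001100100101110000

7


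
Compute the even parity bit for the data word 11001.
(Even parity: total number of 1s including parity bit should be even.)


Number of 1s in data: 3
Parity bit: 1

1


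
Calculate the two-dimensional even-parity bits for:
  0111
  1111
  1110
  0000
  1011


Row parities: 10101
Column parities: 1101

Row P: 10101, Col P: 1101, Corner: 1


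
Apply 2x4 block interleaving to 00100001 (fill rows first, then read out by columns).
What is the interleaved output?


Matrix:
  0010
  0001
Read columns: 00001001

00001001


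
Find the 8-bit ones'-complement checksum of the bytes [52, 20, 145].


Sum = 217 mod 256 = 217
Complement = 38

38


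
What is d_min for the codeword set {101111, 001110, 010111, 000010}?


Comparing all pairs, minimum distance: 2
Can detect 1 errors, correct 0 errors

2


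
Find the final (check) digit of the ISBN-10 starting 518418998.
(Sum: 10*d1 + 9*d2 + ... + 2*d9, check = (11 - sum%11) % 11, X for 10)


Weighted sum: 276
276 mod 11 = 1

Check digit: X


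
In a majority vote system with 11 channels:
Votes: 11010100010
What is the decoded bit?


Ones: 5 out of 11
Threshold: 6

0 (5/11 voted 1)


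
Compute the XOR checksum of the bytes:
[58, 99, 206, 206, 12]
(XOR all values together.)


XOR chain: 58 ^ 99 ^ 206 ^ 206 ^ 12 = 85

85


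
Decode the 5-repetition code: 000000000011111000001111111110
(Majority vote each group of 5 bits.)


Groups: 00000, 00000, 11111, 00000, 11111, 11110
Majority votes: 001011

001011


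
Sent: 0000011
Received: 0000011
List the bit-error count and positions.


XOR: 0000000

0 errors (received matches sent)


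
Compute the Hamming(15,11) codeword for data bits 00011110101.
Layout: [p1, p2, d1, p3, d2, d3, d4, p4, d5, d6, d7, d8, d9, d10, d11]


Parity bits: p1=1, p2=0, p3=1, p4=1

100100111110101


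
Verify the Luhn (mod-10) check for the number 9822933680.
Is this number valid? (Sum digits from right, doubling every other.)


Luhn sum = 54
54 mod 10 = 4

Invalid (Luhn sum mod 10 = 4)


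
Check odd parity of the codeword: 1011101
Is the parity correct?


Number of 1s: 5

Yes, parity is correct (5 ones)


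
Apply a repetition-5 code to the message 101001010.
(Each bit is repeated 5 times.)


Each bit -> 5 copies

111110000011111000000000011111000001111100000


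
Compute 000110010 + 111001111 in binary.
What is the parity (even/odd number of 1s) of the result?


000110010 = 50
111001111 = 463
Sum = 513 = 1000000001
1s count = 2

even parity (2 ones in 1000000001)


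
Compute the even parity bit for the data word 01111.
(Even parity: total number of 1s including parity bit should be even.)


Number of 1s in data: 4
Parity bit: 0

0


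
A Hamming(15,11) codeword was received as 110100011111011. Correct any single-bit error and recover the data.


Syndrome = 10: error at position 10

Data: 00001011011 (corrected bit 10)


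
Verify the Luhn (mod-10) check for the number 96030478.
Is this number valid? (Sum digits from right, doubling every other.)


Luhn sum = 35
35 mod 10 = 5

Invalid (Luhn sum mod 10 = 5)


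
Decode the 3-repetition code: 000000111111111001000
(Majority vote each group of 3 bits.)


Groups: 000, 000, 111, 111, 111, 001, 000
Majority votes: 0011100

0011100


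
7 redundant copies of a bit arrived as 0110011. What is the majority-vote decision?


Ones: 4 out of 7
Threshold: 4

1 (4/7 voted 1)


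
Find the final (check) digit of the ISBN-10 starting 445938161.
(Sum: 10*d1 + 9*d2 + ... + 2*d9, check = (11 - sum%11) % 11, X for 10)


Weighted sum: 261
261 mod 11 = 8

Check digit: 3


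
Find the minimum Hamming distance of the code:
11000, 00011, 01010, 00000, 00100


Comparing all pairs, minimum distance: 1
Can detect 0 errors, correct 0 errors

1


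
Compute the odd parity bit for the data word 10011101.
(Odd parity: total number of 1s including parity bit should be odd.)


Number of 1s in data: 5
Parity bit: 0

0


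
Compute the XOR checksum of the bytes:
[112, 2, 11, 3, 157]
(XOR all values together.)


XOR chain: 112 ^ 2 ^ 11 ^ 3 ^ 157 = 231

231


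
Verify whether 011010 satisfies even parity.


Number of 1s: 3

No, parity error (3 ones)


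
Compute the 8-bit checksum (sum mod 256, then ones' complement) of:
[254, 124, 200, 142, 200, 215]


Sum = 1135 mod 256 = 111
Complement = 144

144


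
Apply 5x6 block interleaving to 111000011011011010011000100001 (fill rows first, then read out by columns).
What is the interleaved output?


Matrix:
  111000
  011011
  011010
  011000
  100001
Read columns: 100011111011110000000110001001

100011111011110000000110001001


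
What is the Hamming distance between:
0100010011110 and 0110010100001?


XOR: 0010000111111
Count of 1s: 7

7


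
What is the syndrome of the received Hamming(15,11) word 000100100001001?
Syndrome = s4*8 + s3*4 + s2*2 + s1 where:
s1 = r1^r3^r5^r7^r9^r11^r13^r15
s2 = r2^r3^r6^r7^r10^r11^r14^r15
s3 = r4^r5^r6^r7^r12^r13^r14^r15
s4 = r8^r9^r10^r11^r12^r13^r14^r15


s1=0, s2=0, s3=0, s4=0

Syndrome = 0 (no error)


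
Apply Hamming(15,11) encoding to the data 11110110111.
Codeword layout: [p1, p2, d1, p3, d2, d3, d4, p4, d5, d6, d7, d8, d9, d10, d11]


Parity bits: p1=0, p2=1, p3=0, p4=1

011011110110111


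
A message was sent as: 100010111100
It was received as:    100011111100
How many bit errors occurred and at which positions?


XOR: 000001000000

1 error(s) at position(s): 5


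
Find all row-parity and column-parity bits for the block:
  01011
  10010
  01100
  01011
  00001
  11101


Row parities: 100110
Column parities: 00010

Row P: 100110, Col P: 00010, Corner: 1


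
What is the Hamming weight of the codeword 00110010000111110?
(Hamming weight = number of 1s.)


Counting 1s in 00110010000111110

8


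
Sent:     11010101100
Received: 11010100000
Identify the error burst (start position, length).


XOR: 00000001100

Burst at position 7, length 2


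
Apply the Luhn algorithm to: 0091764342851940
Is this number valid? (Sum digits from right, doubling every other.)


Luhn sum = 73
73 mod 10 = 3

Invalid (Luhn sum mod 10 = 3)


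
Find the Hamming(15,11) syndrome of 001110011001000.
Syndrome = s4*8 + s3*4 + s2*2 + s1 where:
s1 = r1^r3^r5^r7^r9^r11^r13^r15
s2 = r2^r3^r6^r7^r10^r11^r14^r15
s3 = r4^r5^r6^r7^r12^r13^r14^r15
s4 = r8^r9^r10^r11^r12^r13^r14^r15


s1=1, s2=1, s3=1, s4=1

Syndrome = 15 (error at position 15)


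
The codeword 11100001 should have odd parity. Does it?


Number of 1s: 4

No, parity error (4 ones)


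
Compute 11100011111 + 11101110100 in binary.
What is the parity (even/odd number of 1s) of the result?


11100011111 = 1823
11101110100 = 1908
Sum = 3731 = 111010010011
1s count = 7

odd parity (7 ones in 111010010011)


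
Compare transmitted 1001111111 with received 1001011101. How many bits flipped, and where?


XOR: 0000100010

2 error(s) at position(s): 4, 8


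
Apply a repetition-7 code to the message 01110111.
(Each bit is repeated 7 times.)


Each bit -> 7 copies

00000001111111111111111111110000000111111111111111111111


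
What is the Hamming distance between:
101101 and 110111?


XOR: 011010
Count of 1s: 3

3


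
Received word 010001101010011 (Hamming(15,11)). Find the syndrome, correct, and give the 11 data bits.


Syndrome = 0: no error detected

Data: 00111010011 (no errors)


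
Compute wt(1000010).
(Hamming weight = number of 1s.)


Counting 1s in 1000010

2


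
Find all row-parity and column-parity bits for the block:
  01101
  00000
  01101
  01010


Row parities: 1010
Column parities: 01010

Row P: 1010, Col P: 01010, Corner: 0


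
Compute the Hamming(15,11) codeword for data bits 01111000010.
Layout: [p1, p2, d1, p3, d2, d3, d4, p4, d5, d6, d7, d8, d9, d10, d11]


Parity bits: p1=1, p2=1, p3=0, p4=0

110011101000010


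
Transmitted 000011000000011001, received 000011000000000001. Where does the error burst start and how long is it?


XOR: 000000000000011000

Burst at position 13, length 2


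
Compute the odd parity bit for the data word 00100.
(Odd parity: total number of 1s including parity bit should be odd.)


Number of 1s in data: 1
Parity bit: 0

0


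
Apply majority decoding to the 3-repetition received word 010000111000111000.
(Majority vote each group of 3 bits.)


Groups: 010, 000, 111, 000, 111, 000
Majority votes: 001010

001010


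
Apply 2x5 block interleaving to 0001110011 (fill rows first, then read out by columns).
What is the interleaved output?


Matrix:
  00011
  10011
Read columns: 0100001111

0100001111


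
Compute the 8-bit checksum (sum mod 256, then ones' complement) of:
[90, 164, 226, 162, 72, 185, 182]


Sum = 1081 mod 256 = 57
Complement = 198

198


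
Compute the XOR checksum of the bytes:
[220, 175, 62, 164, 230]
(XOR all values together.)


XOR chain: 220 ^ 175 ^ 62 ^ 164 ^ 230 = 15

15


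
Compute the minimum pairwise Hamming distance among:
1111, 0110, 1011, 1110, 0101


Comparing all pairs, minimum distance: 1
Can detect 0 errors, correct 0 errors

1


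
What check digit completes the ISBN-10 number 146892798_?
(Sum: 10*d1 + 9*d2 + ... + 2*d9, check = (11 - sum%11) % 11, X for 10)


Weighted sum: 285
285 mod 11 = 10

Check digit: 1


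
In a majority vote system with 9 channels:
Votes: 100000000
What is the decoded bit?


Ones: 1 out of 9
Threshold: 5

0 (1/9 voted 1)


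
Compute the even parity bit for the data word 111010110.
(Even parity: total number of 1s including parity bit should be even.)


Number of 1s in data: 6
Parity bit: 0

0


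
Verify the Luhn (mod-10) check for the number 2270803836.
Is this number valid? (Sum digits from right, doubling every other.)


Luhn sum = 44
44 mod 10 = 4

Invalid (Luhn sum mod 10 = 4)


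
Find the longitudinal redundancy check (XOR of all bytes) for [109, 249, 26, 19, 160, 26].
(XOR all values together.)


XOR chain: 109 ^ 249 ^ 26 ^ 19 ^ 160 ^ 26 = 39

39


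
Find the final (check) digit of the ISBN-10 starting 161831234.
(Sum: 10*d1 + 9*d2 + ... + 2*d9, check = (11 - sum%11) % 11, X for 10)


Weighted sum: 176
176 mod 11 = 0

Check digit: 0


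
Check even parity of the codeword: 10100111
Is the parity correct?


Number of 1s: 5

No, parity error (5 ones)


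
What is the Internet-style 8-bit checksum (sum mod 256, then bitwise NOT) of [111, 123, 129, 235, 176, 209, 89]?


Sum = 1072 mod 256 = 48
Complement = 207

207


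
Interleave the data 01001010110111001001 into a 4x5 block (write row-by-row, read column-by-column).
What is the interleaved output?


Matrix:
  01001
  01011
  01110
  01001
Read columns: 00001111001001101101

00001111001001101101


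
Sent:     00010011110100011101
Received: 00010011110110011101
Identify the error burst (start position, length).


XOR: 00000000000010000000

Burst at position 12, length 1


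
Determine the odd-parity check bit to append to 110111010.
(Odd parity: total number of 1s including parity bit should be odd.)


Number of 1s in data: 6
Parity bit: 1

1


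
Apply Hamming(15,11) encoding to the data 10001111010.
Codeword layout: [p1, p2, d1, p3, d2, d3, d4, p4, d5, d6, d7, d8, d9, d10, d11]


Parity bits: p1=1, p2=0, p3=0, p4=1

101000011111010


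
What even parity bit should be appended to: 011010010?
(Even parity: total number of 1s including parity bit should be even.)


Number of 1s in data: 4
Parity bit: 0

0


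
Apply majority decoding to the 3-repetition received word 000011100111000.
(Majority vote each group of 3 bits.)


Groups: 000, 011, 100, 111, 000
Majority votes: 01010

01010


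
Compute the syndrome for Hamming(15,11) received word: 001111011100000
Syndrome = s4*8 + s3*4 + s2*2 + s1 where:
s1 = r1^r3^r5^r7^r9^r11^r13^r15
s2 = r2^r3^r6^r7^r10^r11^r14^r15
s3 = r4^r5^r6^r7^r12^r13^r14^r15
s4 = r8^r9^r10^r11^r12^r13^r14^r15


s1=1, s2=1, s3=1, s4=1

Syndrome = 15 (error at position 15)


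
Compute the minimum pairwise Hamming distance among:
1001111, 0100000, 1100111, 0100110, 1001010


Comparing all pairs, minimum distance: 2
Can detect 1 errors, correct 0 errors

2


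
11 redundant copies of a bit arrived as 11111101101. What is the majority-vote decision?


Ones: 9 out of 11
Threshold: 6

1 (9/11 voted 1)


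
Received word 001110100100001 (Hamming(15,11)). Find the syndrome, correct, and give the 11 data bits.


Syndrome = 0: no error detected

Data: 11010100001 (no errors)


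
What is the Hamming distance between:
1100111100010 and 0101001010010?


XOR: 1001110110000
Count of 1s: 6

6


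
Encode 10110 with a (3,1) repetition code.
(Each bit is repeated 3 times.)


Each bit -> 3 copies

111000111111000


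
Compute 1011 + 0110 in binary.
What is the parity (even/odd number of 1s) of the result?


1011 = 11
0110 = 6
Sum = 17 = 10001
1s count = 2

even parity (2 ones in 10001)


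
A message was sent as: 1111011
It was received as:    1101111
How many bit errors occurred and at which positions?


XOR: 0010100

2 error(s) at position(s): 2, 4


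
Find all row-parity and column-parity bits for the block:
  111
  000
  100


Row parities: 101
Column parities: 011

Row P: 101, Col P: 011, Corner: 0


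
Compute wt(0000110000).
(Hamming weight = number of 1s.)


Counting 1s in 0000110000

2


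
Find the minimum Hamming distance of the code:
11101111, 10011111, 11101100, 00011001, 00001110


Comparing all pairs, minimum distance: 2
Can detect 1 errors, correct 0 errors

2


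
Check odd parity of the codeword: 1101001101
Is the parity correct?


Number of 1s: 6

No, parity error (6 ones)


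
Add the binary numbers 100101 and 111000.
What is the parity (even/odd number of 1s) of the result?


100101 = 37
111000 = 56
Sum = 93 = 1011101
1s count = 5

odd parity (5 ones in 1011101)


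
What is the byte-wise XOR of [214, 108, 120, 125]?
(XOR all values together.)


XOR chain: 214 ^ 108 ^ 120 ^ 125 = 191

191


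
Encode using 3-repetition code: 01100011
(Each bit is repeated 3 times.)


Each bit -> 3 copies

000111111000000000111111


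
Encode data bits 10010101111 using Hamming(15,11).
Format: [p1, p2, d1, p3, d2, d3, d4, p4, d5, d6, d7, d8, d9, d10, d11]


Parity bits: p1=0, p2=1, p3=1, p4=1

011100110101111


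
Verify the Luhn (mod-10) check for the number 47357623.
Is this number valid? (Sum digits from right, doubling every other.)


Luhn sum = 44
44 mod 10 = 4

Invalid (Luhn sum mod 10 = 4)


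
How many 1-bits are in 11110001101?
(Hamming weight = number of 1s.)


Counting 1s in 11110001101

7


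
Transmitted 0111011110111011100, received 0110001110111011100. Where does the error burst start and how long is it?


XOR: 0001010000000000000

Burst at position 3, length 3


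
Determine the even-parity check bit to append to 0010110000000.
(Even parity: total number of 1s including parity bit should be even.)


Number of 1s in data: 3
Parity bit: 1

1


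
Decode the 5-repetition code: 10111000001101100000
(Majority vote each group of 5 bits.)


Groups: 10111, 00000, 11011, 00000
Majority votes: 1010

1010


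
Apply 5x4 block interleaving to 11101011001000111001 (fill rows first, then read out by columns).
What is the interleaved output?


Matrix:
  1110
  1011
  0010
  0011
  1001
Read columns: 11001100001111001011

11001100001111001011


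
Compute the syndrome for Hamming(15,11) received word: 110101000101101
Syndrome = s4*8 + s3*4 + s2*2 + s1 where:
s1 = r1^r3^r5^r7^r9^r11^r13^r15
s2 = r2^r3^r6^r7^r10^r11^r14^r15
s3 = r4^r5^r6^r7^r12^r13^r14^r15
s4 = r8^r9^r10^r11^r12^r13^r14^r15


s1=1, s2=0, s3=1, s4=0

Syndrome = 5 (error at position 5)


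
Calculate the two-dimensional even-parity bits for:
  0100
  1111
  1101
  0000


Row parities: 1010
Column parities: 0110

Row P: 1010, Col P: 0110, Corner: 0


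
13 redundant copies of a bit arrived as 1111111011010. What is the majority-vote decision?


Ones: 10 out of 13
Threshold: 7

1 (10/13 voted 1)


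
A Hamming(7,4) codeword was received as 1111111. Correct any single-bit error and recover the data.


Syndrome = 0: no error detected

Data: 1111 (no errors)


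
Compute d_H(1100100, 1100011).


XOR: 0000111
Count of 1s: 3

3


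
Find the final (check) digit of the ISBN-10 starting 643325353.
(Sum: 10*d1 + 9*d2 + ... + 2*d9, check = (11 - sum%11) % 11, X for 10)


Weighted sum: 211
211 mod 11 = 2

Check digit: 9


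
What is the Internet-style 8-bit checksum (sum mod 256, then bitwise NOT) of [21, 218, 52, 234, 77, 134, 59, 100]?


Sum = 895 mod 256 = 127
Complement = 128

128


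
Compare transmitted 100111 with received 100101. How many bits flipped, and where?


XOR: 000010

1 error(s) at position(s): 4


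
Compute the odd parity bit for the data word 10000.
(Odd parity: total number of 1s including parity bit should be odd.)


Number of 1s in data: 1
Parity bit: 0

0


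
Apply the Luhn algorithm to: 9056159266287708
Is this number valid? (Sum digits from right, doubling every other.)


Luhn sum = 75
75 mod 10 = 5

Invalid (Luhn sum mod 10 = 5)


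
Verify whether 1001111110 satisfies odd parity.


Number of 1s: 7

Yes, parity is correct (7 ones)


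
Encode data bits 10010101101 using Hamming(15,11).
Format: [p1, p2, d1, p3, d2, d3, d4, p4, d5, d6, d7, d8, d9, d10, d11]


Parity bits: p1=0, p2=0, p3=0, p4=0

001000100101101


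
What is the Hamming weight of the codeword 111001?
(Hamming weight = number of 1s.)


Counting 1s in 111001

4


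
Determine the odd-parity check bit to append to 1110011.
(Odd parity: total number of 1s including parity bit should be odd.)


Number of 1s in data: 5
Parity bit: 0

0


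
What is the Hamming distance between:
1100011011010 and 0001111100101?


XOR: 1101100111111
Count of 1s: 10

10


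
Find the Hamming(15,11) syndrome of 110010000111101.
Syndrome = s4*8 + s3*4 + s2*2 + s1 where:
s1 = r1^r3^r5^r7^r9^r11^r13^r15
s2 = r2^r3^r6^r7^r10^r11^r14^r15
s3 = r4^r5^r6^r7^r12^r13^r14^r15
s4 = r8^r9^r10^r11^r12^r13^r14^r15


s1=1, s2=0, s3=0, s4=1

Syndrome = 9 (error at position 9)


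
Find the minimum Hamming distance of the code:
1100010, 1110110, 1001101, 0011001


Comparing all pairs, minimum distance: 2
Can detect 1 errors, correct 0 errors

2


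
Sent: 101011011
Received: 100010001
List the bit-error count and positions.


XOR: 001001010

3 error(s) at position(s): 2, 5, 7


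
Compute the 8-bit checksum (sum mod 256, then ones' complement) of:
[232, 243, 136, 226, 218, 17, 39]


Sum = 1111 mod 256 = 87
Complement = 168

168


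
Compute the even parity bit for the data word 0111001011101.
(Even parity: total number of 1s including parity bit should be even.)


Number of 1s in data: 8
Parity bit: 0

0


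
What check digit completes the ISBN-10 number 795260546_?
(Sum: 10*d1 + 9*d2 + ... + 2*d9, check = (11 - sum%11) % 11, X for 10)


Weighted sum: 285
285 mod 11 = 10

Check digit: 1


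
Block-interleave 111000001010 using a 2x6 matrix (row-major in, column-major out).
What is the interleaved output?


Matrix:
  111000
  001010
Read columns: 101011000100

101011000100


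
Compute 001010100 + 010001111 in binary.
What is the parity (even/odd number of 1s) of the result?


001010100 = 84
010001111 = 143
Sum = 227 = 11100011
1s count = 5

odd parity (5 ones in 11100011)


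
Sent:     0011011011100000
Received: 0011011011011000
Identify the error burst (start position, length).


XOR: 0000000000111000

Burst at position 10, length 3


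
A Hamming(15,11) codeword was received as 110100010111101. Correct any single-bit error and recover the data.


Syndrome = 0: no error detected

Data: 00000111101 (no errors)


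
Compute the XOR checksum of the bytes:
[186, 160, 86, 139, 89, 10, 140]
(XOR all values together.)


XOR chain: 186 ^ 160 ^ 86 ^ 139 ^ 89 ^ 10 ^ 140 = 24

24


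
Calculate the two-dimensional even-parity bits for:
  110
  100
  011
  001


Row parities: 0101
Column parities: 000

Row P: 0101, Col P: 000, Corner: 0


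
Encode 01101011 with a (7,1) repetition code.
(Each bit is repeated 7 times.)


Each bit -> 7 copies

00000001111111111111100000001111111000000011111111111111


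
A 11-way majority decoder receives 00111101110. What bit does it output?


Ones: 7 out of 11
Threshold: 6

1 (7/11 voted 1)


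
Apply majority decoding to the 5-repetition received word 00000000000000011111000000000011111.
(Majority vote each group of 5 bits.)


Groups: 00000, 00000, 00000, 11111, 00000, 00000, 11111
Majority votes: 0001001

0001001


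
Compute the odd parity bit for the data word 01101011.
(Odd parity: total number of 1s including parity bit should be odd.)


Number of 1s in data: 5
Parity bit: 0

0


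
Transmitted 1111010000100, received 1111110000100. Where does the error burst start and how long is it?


XOR: 0000100000000

Burst at position 4, length 1


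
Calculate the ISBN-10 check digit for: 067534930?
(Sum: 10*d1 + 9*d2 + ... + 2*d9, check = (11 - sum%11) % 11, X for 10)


Weighted sum: 228
228 mod 11 = 8

Check digit: 3


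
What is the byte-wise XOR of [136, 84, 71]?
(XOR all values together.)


XOR chain: 136 ^ 84 ^ 71 = 155

155


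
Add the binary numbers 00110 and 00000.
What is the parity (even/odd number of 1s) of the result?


00110 = 6
00000 = 0
Sum = 6 = 110
1s count = 2

even parity (2 ones in 110)


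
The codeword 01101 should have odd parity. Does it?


Number of 1s: 3

Yes, parity is correct (3 ones)


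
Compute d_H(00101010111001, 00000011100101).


XOR: 00101001011100
Count of 1s: 6

6


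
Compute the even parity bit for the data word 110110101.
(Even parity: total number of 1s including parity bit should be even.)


Number of 1s in data: 6
Parity bit: 0

0


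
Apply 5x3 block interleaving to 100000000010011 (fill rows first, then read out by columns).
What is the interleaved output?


Matrix:
  100
  000
  000
  010
  011
Read columns: 100000001100001

100000001100001


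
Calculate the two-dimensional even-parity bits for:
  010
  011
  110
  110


Row parities: 1000
Column parities: 001

Row P: 1000, Col P: 001, Corner: 1


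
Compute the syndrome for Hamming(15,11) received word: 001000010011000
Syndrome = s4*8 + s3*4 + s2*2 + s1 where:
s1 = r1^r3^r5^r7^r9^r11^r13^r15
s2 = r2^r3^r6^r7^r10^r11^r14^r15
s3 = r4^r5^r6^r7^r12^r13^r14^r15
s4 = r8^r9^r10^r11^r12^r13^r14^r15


s1=0, s2=0, s3=1, s4=1

Syndrome = 12 (error at position 12)


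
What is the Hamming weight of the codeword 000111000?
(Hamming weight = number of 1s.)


Counting 1s in 000111000

3


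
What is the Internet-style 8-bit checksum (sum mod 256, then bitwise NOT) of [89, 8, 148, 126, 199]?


Sum = 570 mod 256 = 58
Complement = 197

197


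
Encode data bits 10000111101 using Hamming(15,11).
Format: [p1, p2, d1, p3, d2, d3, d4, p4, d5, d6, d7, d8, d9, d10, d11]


Parity bits: p1=0, p2=0, p3=1, p4=1

001100010111101


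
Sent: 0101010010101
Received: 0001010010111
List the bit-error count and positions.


XOR: 0100000000010

2 error(s) at position(s): 1, 11


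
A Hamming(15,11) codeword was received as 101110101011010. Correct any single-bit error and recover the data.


Syndrome = 4: error at position 4

Data: 11011011010 (corrected bit 4)


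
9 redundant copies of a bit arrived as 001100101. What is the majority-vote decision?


Ones: 4 out of 9
Threshold: 5

0 (4/9 voted 1)


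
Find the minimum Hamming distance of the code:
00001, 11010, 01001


Comparing all pairs, minimum distance: 1
Can detect 0 errors, correct 0 errors

1


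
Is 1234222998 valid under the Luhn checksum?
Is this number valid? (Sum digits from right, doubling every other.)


Luhn sum = 50
50 mod 10 = 0

Valid (Luhn sum mod 10 = 0)


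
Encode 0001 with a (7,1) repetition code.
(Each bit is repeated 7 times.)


Each bit -> 7 copies

0000000000000000000001111111


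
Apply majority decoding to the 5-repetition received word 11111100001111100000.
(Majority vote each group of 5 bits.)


Groups: 11111, 10000, 11111, 00000
Majority votes: 1010

1010


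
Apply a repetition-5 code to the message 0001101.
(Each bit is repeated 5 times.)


Each bit -> 5 copies

00000000000000011111111110000011111


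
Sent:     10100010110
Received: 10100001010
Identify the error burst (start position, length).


XOR: 00000011100

Burst at position 6, length 3


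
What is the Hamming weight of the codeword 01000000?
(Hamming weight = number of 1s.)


Counting 1s in 01000000

1


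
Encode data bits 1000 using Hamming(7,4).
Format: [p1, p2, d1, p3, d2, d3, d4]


Parity bits: p1=1, p2=1, p3=0

1110000


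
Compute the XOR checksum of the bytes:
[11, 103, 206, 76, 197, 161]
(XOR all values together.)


XOR chain: 11 ^ 103 ^ 206 ^ 76 ^ 197 ^ 161 = 138

138
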